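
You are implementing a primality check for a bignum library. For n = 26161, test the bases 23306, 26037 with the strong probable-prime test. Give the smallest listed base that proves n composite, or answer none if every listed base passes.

none

n − 1 = 26160 = 2^4 · 1635, so s = 4 and d = 1635.
Base 23306: x_0 = 23306^1635 mod 26161 = 11923. x_0 is neither 1 nor 26160, so continue squaring. x_1 = 11923^2 mod 26161 = 25216. x_2 = 25216^2 mod 26161 = 3551. x_3 = 3551^2 mod 26161 = 26160. x_3 ≡ −1, so 23306 is not a witness.
Base 26037: x_0 = 26037^1635 mod 26161 = 26160. x_0 = 26160 ≡ −1, so 26037 is not a witness.
No listed base is a witness for 26161.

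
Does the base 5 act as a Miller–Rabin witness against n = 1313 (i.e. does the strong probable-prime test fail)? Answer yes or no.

yes

n − 1 = 1312 = 2^5 · 41, so s = 5 and d = 41.
x_0 = 5^41 mod 1313 = 31.
x_0 is neither 1 nor 1312, so continue squaring.
x_1 = 31^2 mod 1313 = 961.
x_2 = 961^2 mod 1313 = 482.
x_3 = 482^2 mod 1313 = 1236.
x_4 = 1236^2 mod 1313 = 677.
Reached i = s−1 = 4 without hitting −1: 5 is a Miller–Rabin witness and 1313 is composite.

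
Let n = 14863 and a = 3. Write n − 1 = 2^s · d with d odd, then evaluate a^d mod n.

3230

n − 1 = 14862 = 2^1 · 7431, so s = 1 and d = 7431.
By repeated squaring, 3^7431 ≡ 3230 (mod 14863).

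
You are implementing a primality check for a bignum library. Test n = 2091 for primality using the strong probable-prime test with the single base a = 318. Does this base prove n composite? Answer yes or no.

n − 1 = 2090 = 2^1 · 1045, so s = 1 and d = 1045.
Repeated squaring mod 2091: 318^1 ≡ 318, 318^2 ≡ 756, 318^4 ≡ 693, 318^8 ≡ 1410, 318^16 ≡ 1650, 318^32 ≡ 18, 318^64 ≡ 324, 318^128 ≡ 426, 318^256 ≡ 1650, 318^512 ≡ 18, 318^1024 ≡ 324.
1045 = 1024 + 16 + 4 + 1, so 318^1045 ≡ 324·1650·693·318 ≡ 819 (mod 2091).
x_0 = 318^1045 mod 2091 = 819.
x_0 ∉ {1, 2090} and s = 1, so 318 is a Miller–Rabin witness and 2091 is composite.

yes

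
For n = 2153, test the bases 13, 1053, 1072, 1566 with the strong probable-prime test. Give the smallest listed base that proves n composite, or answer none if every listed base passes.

n − 1 = 2152 = 2^3 · 269, so s = 3 and d = 269.
Base 13: x_0 = 13^269 mod 2153 = 1094. x_0 is neither 1 nor 2152, so continue squaring. x_1 = 1094^2 mod 2153 = 1921. x_2 = 1921^2 mod 2153 = 2152. x_2 ≡ −1, so 13 is not a witness.
Base 1053: x_0 = 1053^269 mod 2153 = 1059. x_0 is neither 1 nor 2152, so continue squaring. x_1 = 1059^2 mod 2153 = 1921. x_2 = 1921^2 mod 2153 = 2152. x_2 ≡ −1, so 1053 is not a witness.
Base 1072: x_0 = 1072^269 mod 2153 = 1. x_0 = 1, so 1072 is not a witness.
Base 1566: x_0 = 1566^269 mod 2153 = 246. x_0 is neither 1 nor 2152, so continue squaring. x_1 = 246^2 mod 2153 = 232. x_2 = 232^2 mod 2153 = 2152. x_2 ≡ −1, so 1566 is not a witness.
No listed base is a witness for 2153.

none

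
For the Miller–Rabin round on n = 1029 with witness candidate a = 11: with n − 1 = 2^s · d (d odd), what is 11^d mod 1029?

674

n − 1 = 1028 = 2^2 · 257, so s = 2 and d = 257.
Repeated squaring mod 1029: 11^1 ≡ 11, 11^2 ≡ 121, 11^4 ≡ 235, 11^8 ≡ 688, 11^16 ≡ 4, 11^32 ≡ 16, 11^64 ≡ 256, 11^128 ≡ 709, 11^256 ≡ 529.
257 = 256 + 1, so 11^257 ≡ 529·11 ≡ 674 (mod 1029).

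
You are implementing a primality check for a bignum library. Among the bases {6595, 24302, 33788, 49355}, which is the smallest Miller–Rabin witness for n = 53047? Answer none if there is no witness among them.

none

n − 1 = 53046 = 2^1 · 26523, so s = 1 and d = 26523.
Base 6595: x_0 = 6595^26523 mod 53047 = 53046. x_0 = 53046 ≡ −1, so 6595 is not a witness.
Base 24302: x_0 = 24302^26523 mod 53047 = 1. x_0 = 1, so 24302 is not a witness.
Base 33788: x_0 = 33788^26523 mod 53047 = 1. x_0 = 1, so 33788 is not a witness.
Base 49355: x_0 = 49355^26523 mod 53047 = 53046. x_0 = 53046 ≡ −1, so 49355 is not a witness.
No listed base is a witness for 53047.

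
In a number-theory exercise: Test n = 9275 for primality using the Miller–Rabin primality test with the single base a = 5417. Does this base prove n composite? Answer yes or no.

yes

n − 1 = 9274 = 2^1 · 4637, so s = 1 and d = 4637.
x_0 = 5417^4637 mod 9275 = 6152.
x_0 ∉ {1, 9274} and s = 1, so 5417 is a Miller–Rabin witness and 9275 is composite.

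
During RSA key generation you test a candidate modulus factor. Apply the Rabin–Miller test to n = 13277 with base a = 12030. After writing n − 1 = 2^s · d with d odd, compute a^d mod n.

5409

n − 1 = 13276 = 2^2 · 3319, so s = 2 and d = 3319.
Repeated squaring mod 13277: 12030^1 ≡ 12030, 12030^2 ≡ 1600, 12030^4 ≡ 10816, 12030^8 ≡ 2209, 12030^16 ≡ 7022, 12030^32 ≡ 10983, 12030^64 ≡ 4744, 12030^128 ≡ 1021, 12030^256 ≡ 6835, 12030^512 ≡ 8739, 12030^1024 ≡ 817, 12030^2048 ≡ 3639.
3319 = 2048 + 1024 + 128 + 64 + 32 + 16 + 4 + 2 + 1, so 12030^3319 ≡ 3639·817·1021·4744·10983·7022·10816·1600·12030 ≡ 5409 (mod 13277).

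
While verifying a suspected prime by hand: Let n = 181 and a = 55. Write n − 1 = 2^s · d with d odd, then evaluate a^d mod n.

180

n − 1 = 180 = 2^2 · 45, so s = 2 and d = 45.
Repeated squaring mod 181: 55^1 ≡ 55, 55^2 ≡ 129, 55^4 ≡ 170, 55^8 ≡ 121, 55^16 ≡ 161, 55^32 ≡ 38.
45 = 32 + 8 + 4 + 1, so 55^45 ≡ 38·121·170·55 ≡ 180 (mod 181).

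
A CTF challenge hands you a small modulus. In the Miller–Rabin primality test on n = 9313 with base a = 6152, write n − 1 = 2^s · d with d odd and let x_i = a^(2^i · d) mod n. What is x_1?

n − 1 = 9312 = 2^5 · 291, so s = 5 and d = 291.
x_0 = 6152^291 mod 9313 = 1380.
x_1 = 1380^2 mod 9313 = 4548.

4548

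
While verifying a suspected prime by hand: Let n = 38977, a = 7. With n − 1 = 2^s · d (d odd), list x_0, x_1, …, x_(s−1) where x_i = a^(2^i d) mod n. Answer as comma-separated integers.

n − 1 = 38976 = 2^6 · 609, so s = 6 and d = 609.
x_0 = 7^609 mod 38977 = 18767.
x_1 = 18767^2 mod 38977 = 4117.
x_2 = 4117^2 mod 38977 = 33671.
x_3 = 33671^2 mod 38977 = 12242.
x_4 = 12242^2 mod 38977 = 38976.
x_5 = 38976^2 mod 38977 = 1.

18767, 4117, 33671, 12242, 38976, 1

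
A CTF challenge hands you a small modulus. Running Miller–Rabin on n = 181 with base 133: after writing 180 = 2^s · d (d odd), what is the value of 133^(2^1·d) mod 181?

n − 1 = 180 = 2^2 · 45, so s = 2 and d = 45.
x_0 = 133^45 mod 181 = 180.
x_1 = 180^2 mod 181 = 1.

1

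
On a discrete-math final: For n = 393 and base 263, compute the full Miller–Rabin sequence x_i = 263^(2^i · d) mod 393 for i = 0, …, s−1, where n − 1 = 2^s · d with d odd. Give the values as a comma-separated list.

n − 1 = 392 = 2^3 · 49, so s = 3 and d = 49.
x_0 = 263^49 mod 393 = 263.
x_1 = 263^2 mod 393 = 1.
x_2 = 1^2 mod 393 = 1.

263, 1, 1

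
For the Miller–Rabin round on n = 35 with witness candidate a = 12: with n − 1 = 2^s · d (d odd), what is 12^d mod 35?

n − 1 = 34 = 2^1 · 17, so s = 1 and d = 17.
Repeated squaring mod 35: 12^1 ≡ 12, 12^2 ≡ 4, 12^4 ≡ 16, 12^8 ≡ 11, 12^16 ≡ 16.
17 = 16 + 1, so 12^17 ≡ 16·12 ≡ 17 (mod 35).

17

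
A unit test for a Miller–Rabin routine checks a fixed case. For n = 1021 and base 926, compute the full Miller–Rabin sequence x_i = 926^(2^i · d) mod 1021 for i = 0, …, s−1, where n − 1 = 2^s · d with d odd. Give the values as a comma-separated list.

n − 1 = 1020 = 2^2 · 255, so s = 2 and d = 255.
x_0 = 926^255 mod 1021 = 647.
x_1 = 647^2 mod 1021 = 1020.

647, 1020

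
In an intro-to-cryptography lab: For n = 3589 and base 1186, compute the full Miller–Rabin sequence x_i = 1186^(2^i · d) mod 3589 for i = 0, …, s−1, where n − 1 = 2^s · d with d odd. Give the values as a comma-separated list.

n − 1 = 3588 = 2^2 · 897, so s = 2 and d = 897.
x_0 = 1186^897 mod 3589 = 2641.
x_1 = 2641^2 mod 3589 = 1454.

2641, 1454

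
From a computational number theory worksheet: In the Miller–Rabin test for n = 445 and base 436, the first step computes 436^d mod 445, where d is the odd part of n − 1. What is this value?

276

n − 1 = 444 = 2^2 · 111, so s = 2 and d = 111.
436^111 mod 445 = 276.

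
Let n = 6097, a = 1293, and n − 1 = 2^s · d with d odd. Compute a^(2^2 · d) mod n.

729

n − 1 = 6096 = 2^4 · 381, so s = 4 and d = 381.
x_0 = 1293^381 mod 6097 = 3996.
x_1 = 3996^2 mod 6097 = 6070.
x_2 = 6070^2 mod 6097 = 729.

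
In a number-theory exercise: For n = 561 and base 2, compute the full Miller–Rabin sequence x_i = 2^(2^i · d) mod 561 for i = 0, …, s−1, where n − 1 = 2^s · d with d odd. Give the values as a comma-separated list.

n − 1 = 560 = 2^4 · 35, so s = 4 and d = 35.
x_0 = 2^35 mod 561 = 263.
x_1 = 263^2 mod 561 = 166.
x_2 = 166^2 mod 561 = 67.
x_3 = 67^2 mod 561 = 1.

263, 166, 67, 1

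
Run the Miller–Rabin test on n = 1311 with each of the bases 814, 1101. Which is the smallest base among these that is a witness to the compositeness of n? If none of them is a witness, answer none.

814

n − 1 = 1310 = 2^1 · 655, so s = 1 and d = 655.
Base 814: x_0 = 814^655 mod 1311 = 739. x_0 ∉ {1, 1310} and s = 1, so 814 is a Miller–Rabin witness and 1311 is composite.
Base 1101: x_0 = 1101^655 mod 1311 = 1272. x_0 ∉ {1, 1310} and s = 1, so 1101 is a Miller–Rabin witness and 1311 is composite.
The smallest witness among the given bases is 814.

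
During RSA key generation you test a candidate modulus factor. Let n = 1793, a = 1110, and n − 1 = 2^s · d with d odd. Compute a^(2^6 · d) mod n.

639

n − 1 = 1792 = 2^8 · 7, so s = 8 and d = 7.
Repeated squaring mod 1793: 1110^1 ≡ 1110, 1110^2 ≡ 309, 1110^4 ≡ 452.
7 = 4 + 2 + 1, so 1110^7 ≡ 452·309·1110 ≡ 1528 (mod 1793).
x_0 = 1528.
x_1 = 1528^2 mod 1793 = 298.
x_2 = 298^2 mod 1793 = 947.
x_3 = 947^2 mod 1793 = 309.
x_4 = 309^2 mod 1793 = 452.
x_5 = 452^2 mod 1793 = 1695.
x_6 = 1695^2 mod 1793 = 639.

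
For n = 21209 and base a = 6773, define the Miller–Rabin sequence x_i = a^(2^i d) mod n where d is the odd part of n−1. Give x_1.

n − 1 = 21208 = 2^3 · 2651, so s = 3 and d = 2651.
x_0 = 6773^2651 mod 21209 = 20805.
x_1 = 20805^2 mod 21209 = 14753.

14753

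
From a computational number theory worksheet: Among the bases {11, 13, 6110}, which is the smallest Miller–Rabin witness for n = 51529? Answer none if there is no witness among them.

11

n − 1 = 51528 = 2^3 · 6441, so s = 3 and d = 6441.
Base 11: x_0 = 11^6441 mod 51529 = 38137. x_0 is neither 1 nor 51528, so continue squaring. x_1 = 38137^2 mod 51529 = 24744. x_2 = 24744^2 mod 51529 = 49487. Reached i = s−1 = 2 without hitting −1: 11 is a Miller–Rabin witness and 51529 is composite.
Base 13: x_0 = 13^6441 mod 51529 = 32914. x_0 is neither 1 nor 51528, so continue squaring. x_1 = 32914^2 mod 51529 = 37229. x_2 = 37229^2 mod 51529 = 22928. Reached i = s−1 = 2 without hitting −1: 13 is a Miller–Rabin witness and 51529 is composite.
Base 6110: x_0 = 6110^6441 mod 51529 = 27012. x_0 is neither 1 nor 51528, so continue squaring. x_1 = 27012^2 mod 51529 = 49033. x_2 = 49033^2 mod 51529 = 46536. Reached i = s−1 = 2 without hitting −1: 6110 is a Miller–Rabin witness and 51529 is composite.
The smallest witness among the given bases is 11.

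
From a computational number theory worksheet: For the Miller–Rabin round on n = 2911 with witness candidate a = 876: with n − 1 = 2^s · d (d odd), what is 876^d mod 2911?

n − 1 = 2910 = 2^1 · 1455, so s = 1 and d = 1455.
876^1455 mod 2911 = 1227.

1227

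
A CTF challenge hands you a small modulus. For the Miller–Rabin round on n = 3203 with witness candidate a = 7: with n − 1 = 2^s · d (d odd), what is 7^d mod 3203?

3202

n − 1 = 3202 = 2^1 · 1601, so s = 1 and d = 1601.
Repeated squaring mod 3203: 7^1 ≡ 7, 7^2 ≡ 49, 7^4 ≡ 2401, 7^8 ≡ 2604, 7^16 ≡ 65, 7^32 ≡ 1022, 7^64 ≡ 306, 7^128 ≡ 749, 7^256 ≡ 476, 7^512 ≡ 2366, 7^1024 ≡ 2315.
1601 = 1024 + 512 + 64 + 1, so 7^1601 ≡ 2315·2366·306·7 ≡ 3202 (mod 3203).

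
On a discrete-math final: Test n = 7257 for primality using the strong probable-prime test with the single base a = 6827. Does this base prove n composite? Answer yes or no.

n − 1 = 7256 = 2^3 · 907, so s = 3 and d = 907.
x_0 = 6827^907 mod 7257 = 2657.
x_0 is neither 1 nor 7256, so continue squaring.
x_1 = 2657^2 mod 7257 = 5845.
x_2 = 5845^2 mod 7257 = 5326.
Reached i = s−1 = 2 without hitting −1: 6827 is a Miller–Rabin witness and 7257 is composite.

yes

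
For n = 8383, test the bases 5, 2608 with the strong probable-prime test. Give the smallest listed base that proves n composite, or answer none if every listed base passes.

n − 1 = 8382 = 2^1 · 4191, so s = 1 and d = 4191.
Base 5: x_0 = 5^4191 mod 8383 = 1546. x_0 ∉ {1, 8382} and s = 1, so 5 is a Miller–Rabin witness and 8383 is composite.
Base 2608: x_0 = 2608^4191 mod 8383 = 7626. x_0 ∉ {1, 8382} and s = 1, so 2608 is a Miller–Rabin witness and 8383 is composite.
The smallest witness among the given bases is 5.

5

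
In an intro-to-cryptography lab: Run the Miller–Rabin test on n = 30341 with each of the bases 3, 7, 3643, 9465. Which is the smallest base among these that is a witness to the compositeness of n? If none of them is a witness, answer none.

none

n − 1 = 30340 = 2^2 · 7585, so s = 2 and d = 7585.
Base 3: x_0 = 3^7585 mod 30341 = 17248. x_0 is neither 1 nor 30340, so continue squaring. x_1 = 17248^2 mod 30341 = 30340. x_1 ≡ −1, so 3 is not a witness.
Base 7: x_0 = 7^7585 mod 30341 = 13093. x_0 is neither 1 nor 30340, so continue squaring. x_1 = 13093^2 mod 30341 = 30340. x_1 ≡ −1, so 7 is not a witness.
Base 3643: x_0 = 3643^7585 mod 30341 = 30340. x_0 = 30340 ≡ −1, so 3643 is not a witness.
Base 9465: x_0 = 9465^7585 mod 30341 = 1. x_0 = 1, so 9465 is not a witness.
No listed base is a witness for 30341.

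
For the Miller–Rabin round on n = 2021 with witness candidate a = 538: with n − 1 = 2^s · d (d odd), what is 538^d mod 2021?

667

n − 1 = 2020 = 2^2 · 505, so s = 2 and d = 505.
Repeated squaring mod 2021: 538^1 ≡ 538, 538^2 ≡ 441, 538^4 ≡ 465, 538^8 ≡ 1999, 538^16 ≡ 484, 538^32 ≡ 1841, 538^64 ≡ 64, 538^128 ≡ 54, 538^256 ≡ 895.
505 = 256 + 128 + 64 + 32 + 16 + 8 + 1, so 538^505 ≡ 895·54·64·1841·484·1999·538 ≡ 667 (mod 2021).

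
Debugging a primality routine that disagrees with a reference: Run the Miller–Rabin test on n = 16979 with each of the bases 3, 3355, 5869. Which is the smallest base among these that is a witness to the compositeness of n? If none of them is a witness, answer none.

n − 1 = 16978 = 2^1 · 8489, so s = 1 and d = 8489.
Base 3: x_0 = 3^8489 mod 16979 = 1. x_0 = 1, so 3 is not a witness.
Base 3355: x_0 = 3355^8489 mod 16979 = 16978. x_0 = 16978 ≡ −1, so 3355 is not a witness.
Base 5869: x_0 = 5869^8489 mod 16979 = 16978. x_0 = 16978 ≡ −1, so 5869 is not a witness.
No listed base is a witness for 16979.

none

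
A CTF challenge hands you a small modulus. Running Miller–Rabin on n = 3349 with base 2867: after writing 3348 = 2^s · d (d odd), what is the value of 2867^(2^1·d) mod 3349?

n − 1 = 3348 = 2^2 · 837, so s = 2 and d = 837.
x_0 = 2867^837 mod 3349 = 1795.
x_1 = 1795^2 mod 3349 = 287.

287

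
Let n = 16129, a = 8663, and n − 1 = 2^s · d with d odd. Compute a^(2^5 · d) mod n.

5208

n − 1 = 16128 = 2^8 · 63, so s = 8 and d = 63.
Repeated squaring mod 16129: 8663^1 ≡ 8663, 8663^2 ≡ 15461, 8663^4 ≡ 10741, 8663^8 ≡ 14473, 8663^16 ≡ 406, 8663^32 ≡ 3546.
63 = 32 + 16 + 8 + 4 + 2 + 1, so 8663^63 ≡ 3546·406·14473·10741·15461·8663 ≡ 11429 (mod 16129).
x_0 = 11429.
x_1 = 11429^2 mod 16129 = 9399.
x_2 = 9399^2 mod 16129 = 2668.
x_3 = 2668^2 mod 16129 = 5335.
x_4 = 5335^2 mod 16129 = 10669.
x_5 = 10669^2 mod 16129 = 5208.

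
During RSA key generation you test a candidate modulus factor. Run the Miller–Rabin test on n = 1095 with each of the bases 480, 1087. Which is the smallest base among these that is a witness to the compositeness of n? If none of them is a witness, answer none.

480

n − 1 = 1094 = 2^1 · 547, so s = 1 and d = 547.
Base 480: x_0 = 480^547 mod 1095 = 570. x_0 ∉ {1, 1094} and s = 1, so 480 is a Miller–Rabin witness and 1095 is composite.
Base 1087: x_0 = 1087^547 mod 1095 = 868. x_0 ∉ {1, 1094} and s = 1, so 1087 is a Miller–Rabin witness and 1095 is composite.
The smallest witness among the given bases is 480.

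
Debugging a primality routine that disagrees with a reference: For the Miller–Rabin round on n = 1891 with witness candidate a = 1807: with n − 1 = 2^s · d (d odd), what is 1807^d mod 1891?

621

n − 1 = 1890 = 2^1 · 945, so s = 1 and d = 945.
Repeated squaring mod 1891: 1807^1 ≡ 1807, 1807^2 ≡ 1383, 1807^4 ≡ 888, 1807^8 ≡ 1888, 1807^16 ≡ 9, 1807^32 ≡ 81, 1807^64 ≡ 888, 1807^128 ≡ 1888, 1807^256 ≡ 9, 1807^512 ≡ 81.
945 = 512 + 256 + 128 + 32 + 16 + 1, so 1807^945 ≡ 81·9·1888·81·9·1807 ≡ 621 (mod 1891).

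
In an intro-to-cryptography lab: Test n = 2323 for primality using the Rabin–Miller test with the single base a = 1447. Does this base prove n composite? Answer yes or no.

n − 1 = 2322 = 2^1 · 1161, so s = 1 and d = 1161.
By repeated squaring, 1447^1161 ≡ 1822 (mod 2323).
x_0 = 1447^1161 mod 2323 = 1822.
x_0 ∉ {1, 2322} and s = 1, so 1447 is a Miller–Rabin witness and 2323 is composite.

yes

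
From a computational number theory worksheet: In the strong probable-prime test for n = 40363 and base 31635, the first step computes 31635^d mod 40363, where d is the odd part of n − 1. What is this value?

n − 1 = 40362 = 2^1 · 20181, so s = 1 and d = 20181.
31635^20181 mod 40363 = 25852.

25852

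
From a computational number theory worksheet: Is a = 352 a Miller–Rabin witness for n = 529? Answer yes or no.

n − 1 = 528 = 2^4 · 33, so s = 4 and d = 33.
Repeated squaring mod 529: 352^1 ≡ 352, 352^2 ≡ 118, 352^4 ≡ 170, 352^8 ≡ 334, 352^16 ≡ 466, 352^32 ≡ 266.
33 = 32 + 1, so 352^33 ≡ 266·352 ≡ 528 (mod 529).
x_0 = 352^33 mod 529 = 528.
x_0 = 528 ≡ −1, so 352 is not a witness.

no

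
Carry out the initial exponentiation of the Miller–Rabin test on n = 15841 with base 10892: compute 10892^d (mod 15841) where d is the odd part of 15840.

n − 1 = 15840 = 2^5 · 495, so s = 5 and d = 495.
10892^495 mod 15841 = 15778.

15778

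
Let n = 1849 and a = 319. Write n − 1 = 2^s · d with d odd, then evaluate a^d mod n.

n − 1 = 1848 = 2^3 · 231, so s = 3 and d = 231.
319^231 mod 1849 = 988.

988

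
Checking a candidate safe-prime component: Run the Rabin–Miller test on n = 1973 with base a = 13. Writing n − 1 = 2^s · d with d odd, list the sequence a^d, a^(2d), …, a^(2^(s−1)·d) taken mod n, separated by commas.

n − 1 = 1972 = 2^2 · 493, so s = 2 and d = 493.
x_0 = 13^493 mod 1973 = 1.
x_1 = 1^2 mod 1973 = 1.

1, 1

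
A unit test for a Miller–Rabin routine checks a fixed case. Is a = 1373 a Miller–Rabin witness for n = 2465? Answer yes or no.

n − 1 = 2464 = 2^5 · 77, so s = 5 and d = 77.
x_0 = 1373^77 mod 2465 = 1288.
x_0 is neither 1 nor 2464, so continue squaring.
x_1 = 1288^2 mod 2465 = 2464.
x_1 ≡ −1, so 1373 is not a witness.

no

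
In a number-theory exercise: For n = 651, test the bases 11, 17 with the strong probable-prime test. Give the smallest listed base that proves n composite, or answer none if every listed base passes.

n − 1 = 650 = 2^1 · 325, so s = 1 and d = 325.
Base 11: x_0 = 11^325 mod 651 = 305. x_0 ∉ {1, 650} and s = 1, so 11 is a Miller–Rabin witness and 651 is composite.
Base 17: x_0 = 17^325 mod 651 = 626. x_0 ∉ {1, 650} and s = 1, so 17 is a Miller–Rabin witness and 651 is composite.
The smallest witness among the given bases is 11.

11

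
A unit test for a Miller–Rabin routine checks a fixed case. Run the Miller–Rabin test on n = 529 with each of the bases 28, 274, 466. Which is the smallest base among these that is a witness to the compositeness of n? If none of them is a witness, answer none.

none

n − 1 = 528 = 2^4 · 33, so s = 4 and d = 33.
Base 28: x_0 = 28^33 mod 529 = 528. x_0 = 528 ≡ −1, so 28 is not a witness.
Base 274: x_0 = 274^33 mod 529 = 528. x_0 = 528 ≡ −1, so 274 is not a witness.
Base 466: x_0 = 466^33 mod 529 = 1. x_0 = 1, so 466 is not a witness.
No listed base is a witness for 529.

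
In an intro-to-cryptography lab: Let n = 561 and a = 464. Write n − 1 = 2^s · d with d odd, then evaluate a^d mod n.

329

n − 1 = 560 = 2^4 · 35, so s = 4 and d = 35.
By repeated squaring, 464^35 ≡ 329 (mod 561).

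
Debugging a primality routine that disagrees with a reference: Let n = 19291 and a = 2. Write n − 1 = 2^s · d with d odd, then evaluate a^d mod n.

n − 1 = 19290 = 2^1 · 9645, so s = 1 and d = 9645.
2^9645 mod 19291 = 9131.

9131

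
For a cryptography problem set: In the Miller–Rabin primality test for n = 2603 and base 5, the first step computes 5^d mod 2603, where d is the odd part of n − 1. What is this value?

n − 1 = 2602 = 2^1 · 1301, so s = 1 and d = 1301.
Repeated squaring mod 2603: 5^1 ≡ 5, 5^2 ≡ 25, 5^4 ≡ 625, 5^8 ≡ 175, 5^16 ≡ 1992, 5^32 ≡ 1092, 5^64 ≡ 290, 5^128 ≡ 804, 5^256 ≡ 872, 5^512 ≡ 308, 5^1024 ≡ 1156.
1301 = 1024 + 256 + 16 + 4 + 1, so 5^1301 ≡ 1156·872·1992·625·5 ≡ 769 (mod 2603).

769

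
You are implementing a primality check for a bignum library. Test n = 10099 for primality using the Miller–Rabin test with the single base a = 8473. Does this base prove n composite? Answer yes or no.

n − 1 = 10098 = 2^1 · 5049, so s = 1 and d = 5049.
By repeated squaring, 8473^5049 ≡ 1 (mod 10099).
x_0 = 8473^5049 mod 10099 = 1.
x_0 = 1, so 8473 is not a witness.

no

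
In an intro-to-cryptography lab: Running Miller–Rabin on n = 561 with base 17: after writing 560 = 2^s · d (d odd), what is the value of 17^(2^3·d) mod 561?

n − 1 = 560 = 2^4 · 35, so s = 4 and d = 35.
Repeated squaring mod 561: 17^1 ≡ 17, 17^2 ≡ 289, 17^4 ≡ 493, 17^8 ≡ 136, 17^16 ≡ 544, 17^32 ≡ 289.
35 = 32 + 2 + 1, so 17^35 ≡ 289·289·17 ≡ 527 (mod 561).
x_0 = 527.
x_1 = 527^2 mod 561 = 34.
x_2 = 34^2 mod 561 = 34.
x_3 = 34^2 mod 561 = 34.

34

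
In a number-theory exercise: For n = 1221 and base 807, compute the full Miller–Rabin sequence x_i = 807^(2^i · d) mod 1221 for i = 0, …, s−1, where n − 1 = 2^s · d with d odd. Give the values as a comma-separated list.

243, 441

n − 1 = 1220 = 2^2 · 305, so s = 2 and d = 305.
x_0 = 807^305 mod 1221 = 243.
x_1 = 243^2 mod 1221 = 441.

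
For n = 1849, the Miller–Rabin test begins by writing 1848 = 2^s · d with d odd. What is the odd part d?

Halving: 1848 → 924 → 462 → 231; 231 is odd.
So 1848 = 2^3 · 231.

231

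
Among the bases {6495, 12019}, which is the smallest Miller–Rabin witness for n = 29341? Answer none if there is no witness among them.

n − 1 = 29340 = 2^2 · 7335, so s = 2 and d = 7335.
Base 6495: x_0 = 6495^7335 mod 29341 = 10847. x_0 is neither 1 nor 29340, so continue squaring. x_1 = 10847^2 mod 29341 = 29340. x_1 ≡ −1, so 6495 is not a witness.
Base 12019: x_0 = 12019^7335 mod 29341 = 21910. x_0 is neither 1 nor 29340, so continue squaring. x_1 = 21910^2 mod 29341 = 29340. x_1 ≡ −1, so 12019 is not a witness.
No listed base is a witness for 29341.

none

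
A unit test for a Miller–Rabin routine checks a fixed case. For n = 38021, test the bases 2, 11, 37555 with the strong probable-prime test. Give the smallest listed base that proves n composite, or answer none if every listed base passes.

2

n − 1 = 38020 = 2^2 · 9505, so s = 2 and d = 9505.
Base 2: x_0 = 2^9505 mod 38021 = 33391. x_0 is neither 1 nor 38020, so continue squaring. x_1 = 33391^2 mod 38021 = 31077. Reached i = s−1 = 1 without hitting −1: 2 is a Miller–Rabin witness and 38021 is composite.
Base 11: x_0 = 11^9505 mod 38021 = 9832. x_0 is neither 1 nor 38020, so continue squaring. x_1 = 9832^2 mod 38021 = 18842. Reached i = s−1 = 1 without hitting −1: 11 is a Miller–Rabin witness and 38021 is composite.
Base 37555: x_0 = 37555^9505 mod 38021 = 1431. x_0 is neither 1 nor 38020, so continue squaring. x_1 = 1431^2 mod 38021 = 32648. Reached i = s−1 = 1 without hitting −1: 37555 is a Miller–Rabin witness and 38021 is composite.
The smallest witness among the given bases is 2.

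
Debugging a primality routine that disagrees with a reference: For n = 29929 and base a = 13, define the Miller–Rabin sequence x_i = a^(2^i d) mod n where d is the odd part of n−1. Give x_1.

n − 1 = 29928 = 2^3 · 3741, so s = 3 and d = 3741.
x_0 = 13^3741 mod 29929 = 13493.
x_1 = 13493^2 mod 29929 = 2942.

2942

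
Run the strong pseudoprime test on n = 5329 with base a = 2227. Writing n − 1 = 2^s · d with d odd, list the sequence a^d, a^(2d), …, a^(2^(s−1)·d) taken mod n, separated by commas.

3797, 2264, 4527, 3724

n − 1 = 5328 = 2^4 · 333, so s = 4 and d = 333.
x_0 = 2227^333 mod 5329 = 3797.
x_1 = 3797^2 mod 5329 = 2264.
x_2 = 2264^2 mod 5329 = 4527.
x_3 = 4527^2 mod 5329 = 3724.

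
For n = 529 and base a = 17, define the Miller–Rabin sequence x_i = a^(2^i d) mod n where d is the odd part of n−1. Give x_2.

n − 1 = 528 = 2^4 · 33, so s = 4 and d = 33.
x_0 = 17^33 mod 529 = 275.
x_1 = 275^2 mod 529 = 507.
x_2 = 507^2 mod 529 = 484.

484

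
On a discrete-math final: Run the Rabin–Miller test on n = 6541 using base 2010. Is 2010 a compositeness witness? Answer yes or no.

no

n − 1 = 6540 = 2^2 · 1635, so s = 2 and d = 1635.
By repeated squaring, 2010^1635 ≡ 6540 (mod 6541).
x_0 = 2010^1635 mod 6541 = 6540.
x_0 = 6540 ≡ −1, so 2010 is not a witness.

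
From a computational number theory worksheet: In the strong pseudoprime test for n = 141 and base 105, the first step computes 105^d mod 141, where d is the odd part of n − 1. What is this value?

135

n − 1 = 140 = 2^2 · 35, so s = 2 and d = 35.
105^35 mod 141 = 135.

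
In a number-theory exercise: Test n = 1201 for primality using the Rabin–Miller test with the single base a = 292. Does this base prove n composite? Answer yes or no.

n − 1 = 1200 = 2^4 · 75, so s = 4 and d = 75.
Repeated squaring mod 1201: 292^1 ≡ 292, 292^2 ≡ 1194, 292^4 ≡ 49, 292^8 ≡ 1200, 292^16 ≡ 1, 292^32 ≡ 1, 292^64 ≡ 1.
75 = 64 + 8 + 2 + 1, so 292^75 ≡ 1·1200·1194·292 ≡ 843 (mod 1201).
x_0 = 292^75 mod 1201 = 843.
x_0 is neither 1 nor 1200, so continue squaring.
x_1 = 843^2 mod 1201 = 858.
x_2 = 858^2 mod 1201 = 1152.
x_3 = 1152^2 mod 1201 = 1200.
x_3 ≡ −1, so 292 is not a witness.

no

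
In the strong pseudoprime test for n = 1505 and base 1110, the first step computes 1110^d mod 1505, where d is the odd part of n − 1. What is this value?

n − 1 = 1504 = 2^5 · 47, so s = 5 and d = 47.
Repeated squaring mod 1505: 1110^1 ≡ 1110, 1110^2 ≡ 1010, 1110^4 ≡ 1215, 1110^8 ≡ 1325, 1110^16 ≡ 795, 1110^32 ≡ 1430.
47 = 32 + 8 + 4 + 2 + 1, so 1110^47 ≡ 1430·1325·1215·1010·1110 ≡ 170 (mod 1505).

170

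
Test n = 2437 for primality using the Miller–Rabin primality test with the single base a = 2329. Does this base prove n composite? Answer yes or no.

no

n − 1 = 2436 = 2^2 · 609, so s = 2 and d = 609.
Repeated squaring mod 2437: 2329^1 ≡ 2329, 2329^2 ≡ 1916, 2329^4 ≡ 934, 2329^8 ≡ 2347, 2329^16 ≡ 789, 2329^32 ≡ 1086, 2329^64 ≡ 2325, 2329^128 ≡ 359, 2329^256 ≡ 2157, 2329^512 ≡ 416.
609 = 512 + 64 + 32 + 1, so 2329^609 ≡ 416·2325·1086·2329 ≡ 2436 (mod 2437).
x_0 = 2329^609 mod 2437 = 2436.
x_0 = 2436 ≡ −1, so 2329 is not a witness.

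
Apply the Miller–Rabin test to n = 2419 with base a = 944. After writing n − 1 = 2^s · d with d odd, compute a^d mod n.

944

n − 1 = 2418 = 2^1 · 1209, so s = 1 and d = 1209.
944^1209 mod 2419 = 944.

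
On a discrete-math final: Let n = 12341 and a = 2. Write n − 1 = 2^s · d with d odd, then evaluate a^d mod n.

3558

n − 1 = 12340 = 2^2 · 3085, so s = 2 and d = 3085.
2^3085 mod 12341 = 3558.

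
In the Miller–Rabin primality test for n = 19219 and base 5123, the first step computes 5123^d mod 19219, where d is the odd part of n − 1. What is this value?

n − 1 = 19218 = 2^1 · 9609, so s = 1 and d = 9609.
5123^9609 mod 19219 = 1.

1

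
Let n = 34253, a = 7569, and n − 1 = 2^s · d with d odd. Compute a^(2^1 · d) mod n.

n − 1 = 34252 = 2^2 · 8563, so s = 2 and d = 8563.
By repeated squaring, 7569^8563 ≡ 34252 (mod 34253).
x_0 = 34252.
x_1 = 34252^2 mod 34253 = 1.

1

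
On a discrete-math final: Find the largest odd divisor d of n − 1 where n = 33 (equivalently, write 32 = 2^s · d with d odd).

Halving: 32 → 16 → 8 → 4 → 2 → 1; 1 is odd.
So 32 = 2^5 · 1.

1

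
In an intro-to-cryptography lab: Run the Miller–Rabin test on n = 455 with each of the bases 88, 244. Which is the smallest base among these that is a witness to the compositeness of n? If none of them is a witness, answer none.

88

n − 1 = 454 = 2^1 · 227, so s = 1 and d = 227.
Base 88: x_0 = 88^227 mod 455 = 212. x_0 ∉ {1, 454} and s = 1, so 88 is a Miller–Rabin witness and 455 is composite.
Base 244: x_0 = 244^227 mod 455 = 69. x_0 ∉ {1, 454} and s = 1, so 244 is a Miller–Rabin witness and 455 is composite.
The smallest witness among the given bases is 88.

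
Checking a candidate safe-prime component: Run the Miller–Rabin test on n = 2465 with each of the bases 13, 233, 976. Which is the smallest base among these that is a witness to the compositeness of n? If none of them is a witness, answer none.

n − 1 = 2464 = 2^5 · 77, so s = 5 and d = 77.
Base 13: x_0 = 13^77 mod 2465 = 608. x_0 is neither 1 nor 2464, so continue squaring. x_1 = 608^2 mod 2465 = 2379. x_2 = 2379^2 mod 2465 = 1. x_2 = 1 but x_1 ≠ ±1, a nontrivial square root of 1 — 13 is a witness and 2465 is composite.
Base 233: x_0 = 233^77 mod 2465 = 813. x_0 is neither 1 nor 2464, so continue squaring. x_1 = 813^2 mod 2465 = 349. x_2 = 349^2 mod 2465 = 1016. x_3 = 1016^2 mod 2465 = 1886. x_4 = 1886^2 mod 2465 = 1. x_4 = 1 but x_3 ≠ ±1, a nontrivial square root of 1 — 233 is a witness and 2465 is composite.
Base 976: x_0 = 976^77 mod 2465 = 771. x_0 is neither 1 nor 2464, so continue squaring. x_1 = 771^2 mod 2465 = 376. x_2 = 376^2 mod 2465 = 871. x_3 = 871^2 mod 2465 = 1886. x_4 = 1886^2 mod 2465 = 1. x_4 = 1 but x_3 ≠ ±1, a nontrivial square root of 1 — 976 is a witness and 2465 is composite.
The smallest witness among the given bases is 13.

13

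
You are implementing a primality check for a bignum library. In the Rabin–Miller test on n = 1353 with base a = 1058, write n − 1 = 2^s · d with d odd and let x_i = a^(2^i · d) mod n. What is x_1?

25

n − 1 = 1352 = 2^3 · 169, so s = 3 and d = 169.
x_0 = 1058^169 mod 1353 = 446.
x_1 = 446^2 mod 1353 = 25.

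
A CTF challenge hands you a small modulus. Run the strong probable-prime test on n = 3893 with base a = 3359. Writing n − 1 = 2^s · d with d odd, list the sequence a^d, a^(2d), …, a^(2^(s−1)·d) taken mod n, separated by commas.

1456, 2144

n − 1 = 3892 = 2^2 · 973, so s = 2 and d = 973.
x_0 = 3359^973 mod 3893 = 1456.
x_1 = 1456^2 mod 3893 = 2144.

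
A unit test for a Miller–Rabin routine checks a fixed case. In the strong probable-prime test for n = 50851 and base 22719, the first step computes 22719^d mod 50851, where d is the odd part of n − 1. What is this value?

n − 1 = 50850 = 2^1 · 25425, so s = 1 and d = 25425.
22719^25425 mod 50851 = 19686.

19686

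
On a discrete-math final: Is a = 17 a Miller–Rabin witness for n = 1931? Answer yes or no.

no

n − 1 = 1930 = 2^1 · 965, so s = 1 and d = 965.
x_0 = 17^965 mod 1931 = 1930.
x_0 = 1930 ≡ −1, so 17 is not a witness.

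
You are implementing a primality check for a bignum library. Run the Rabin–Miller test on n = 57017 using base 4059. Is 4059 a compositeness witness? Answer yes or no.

n − 1 = 57016 = 2^3 · 7127, so s = 3 and d = 7127.
x_0 = 4059^7127 mod 57017 = 1194.
x_0 is neither 1 nor 57016, so continue squaring.
x_1 = 1194^2 mod 57017 = 211.
x_2 = 211^2 mod 57017 = 44521.
Reached i = s−1 = 2 without hitting −1: 4059 is a Miller–Rabin witness and 57017 is composite.

yes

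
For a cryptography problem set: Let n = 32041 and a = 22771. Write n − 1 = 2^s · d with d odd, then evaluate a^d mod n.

14856

n − 1 = 32040 = 2^3 · 4005, so s = 3 and d = 4005.
By repeated squaring, 22771^4005 ≡ 14856 (mod 32041).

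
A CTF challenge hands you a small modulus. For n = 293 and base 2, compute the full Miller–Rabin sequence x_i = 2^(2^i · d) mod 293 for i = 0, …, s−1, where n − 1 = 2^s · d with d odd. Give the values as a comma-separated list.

138, 292

n − 1 = 292 = 2^2 · 73, so s = 2 and d = 73.
x_0 = 2^73 mod 293 = 138.
x_1 = 138^2 mod 293 = 292.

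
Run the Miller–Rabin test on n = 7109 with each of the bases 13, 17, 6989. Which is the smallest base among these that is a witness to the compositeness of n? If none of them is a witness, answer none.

none

n − 1 = 7108 = 2^2 · 1777, so s = 2 and d = 1777.
Base 13: x_0 = 13^1777 mod 7109 = 304. x_0 is neither 1 nor 7108, so continue squaring. x_1 = 304^2 mod 7109 = 7108. x_1 ≡ −1, so 13 is not a witness.
Base 17: x_0 = 17^1777 mod 7109 = 304. x_0 is neither 1 nor 7108, so continue squaring. x_1 = 304^2 mod 7109 = 7108. x_1 ≡ −1, so 17 is not a witness.
Base 6989: x_0 = 6989^1777 mod 7109 = 1. x_0 = 1, so 6989 is not a witness.
No listed base is a witness for 7109.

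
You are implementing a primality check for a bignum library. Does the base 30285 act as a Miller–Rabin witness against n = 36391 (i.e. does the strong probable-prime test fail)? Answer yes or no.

n − 1 = 36390 = 2^1 · 18195, so s = 1 and d = 18195.
Repeated squaring mod 36391: 30285^1 ≡ 30285, 30285^2 ≡ 18852, 30285^4 ≡ 3398, 30285^8 ≡ 10457, 30285^16 ≡ 30285, 30285^32 ≡ 18852, 30285^64 ≡ 3398, 30285^128 ≡ 10457, 30285^256 ≡ 30285, 30285^512 ≡ 18852, 30285^1024 ≡ 3398, 30285^2048 ≡ 10457, 30285^4096 ≡ 30285, 30285^8192 ≡ 18852, 30285^16384 ≡ 3398.
18195 = 16384 + 1024 + 512 + 256 + 16 + 2 + 1, so 30285^18195 ≡ 3398·3398·18852·30285·30285·18852·30285 ≡ 1 (mod 36391).
x_0 = 30285^18195 mod 36391 = 1.
x_0 = 1, so 30285 is not a witness.

no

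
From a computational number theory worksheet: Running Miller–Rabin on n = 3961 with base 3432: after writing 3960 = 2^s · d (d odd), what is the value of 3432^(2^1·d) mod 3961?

n − 1 = 3960 = 2^3 · 495, so s = 3 and d = 495.
x_0 = 3432^495 mod 3961 = 1623.
x_1 = 1623^2 mod 3961 = 64.

64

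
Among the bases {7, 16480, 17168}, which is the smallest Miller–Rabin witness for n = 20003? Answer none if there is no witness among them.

7

n − 1 = 20002 = 2^1 · 10001, so s = 1 and d = 10001.
Base 7: x_0 = 7^10001 mod 20003 = 4467. x_0 ∉ {1, 20002} and s = 1, so 7 is a Miller–Rabin witness and 20003 is composite.
Base 16480: x_0 = 16480^10001 mod 20003 = 7405. x_0 ∉ {1, 20002} and s = 1, so 16480 is a Miller–Rabin witness and 20003 is composite.
Base 17168: x_0 = 17168^10001 mod 20003 = 1262. x_0 ∉ {1, 20002} and s = 1, so 17168 is a Miller–Rabin witness and 20003 is composite.
The smallest witness among the given bases is 7.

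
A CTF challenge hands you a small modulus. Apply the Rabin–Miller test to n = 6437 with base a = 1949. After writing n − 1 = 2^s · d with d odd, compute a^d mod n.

5078

n − 1 = 6436 = 2^2 · 1609, so s = 2 and d = 1609.
Repeated squaring mod 6437: 1949^1 ≡ 1949, 1949^2 ≡ 771, 1949^4 ≡ 2237, 1949^8 ≡ 2620, 1949^16 ≡ 2558, 1949^32 ≡ 3372, 1949^64 ≡ 2642, 1949^128 ≡ 2456, 1949^256 ≡ 467, 1949^512 ≡ 5668, 1949^1024 ≡ 5594.
1609 = 1024 + 512 + 64 + 8 + 1, so 1949^1609 ≡ 5594·5668·2642·2620·1949 ≡ 5078 (mod 6437).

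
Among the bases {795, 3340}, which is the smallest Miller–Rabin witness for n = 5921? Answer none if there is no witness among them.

795

n − 1 = 5920 = 2^5 · 185, so s = 5 and d = 185.
Base 795: x_0 = 795^185 mod 5921 = 4272. x_0 is neither 1 nor 5920, so continue squaring. x_1 = 4272^2 mod 5921 = 1462. x_2 = 1462^2 mod 5921 = 5884. x_3 = 5884^2 mod 5921 = 1369. x_4 = 1369^2 mod 5921 = 3125. Reached i = s−1 = 4 without hitting −1: 795 is a Miller–Rabin witness and 5921 is composite.
Base 3340: x_0 = 3340^185 mod 5921 = 185. x_0 is neither 1 nor 5920, so continue squaring. x_1 = 185^2 mod 5921 = 4620. x_2 = 4620^2 mod 5921 = 5116. x_3 = 5116^2 mod 5921 = 2636. x_4 = 2636^2 mod 5921 = 3163. Reached i = s−1 = 4 without hitting −1: 3340 is a Miller–Rabin witness and 5921 is composite.
The smallest witness among the given bases is 795.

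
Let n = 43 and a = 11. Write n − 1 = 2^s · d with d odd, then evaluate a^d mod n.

1

n − 1 = 42 = 2^1 · 21, so s = 1 and d = 21.
11^21 mod 43 = 1.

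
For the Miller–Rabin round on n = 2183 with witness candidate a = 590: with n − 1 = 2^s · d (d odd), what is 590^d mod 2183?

1652

n − 1 = 2182 = 2^1 · 1091, so s = 1 and d = 1091.
By repeated squaring, 590^1091 ≡ 1652 (mod 2183).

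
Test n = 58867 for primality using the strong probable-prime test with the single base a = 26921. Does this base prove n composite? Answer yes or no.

n − 1 = 58866 = 2^1 · 29433, so s = 1 and d = 29433.
x_0 = 26921^29433 mod 58867 = 9628.
x_0 ∉ {1, 58866} and s = 1, so 26921 is a Miller–Rabin witness and 58867 is composite.

yes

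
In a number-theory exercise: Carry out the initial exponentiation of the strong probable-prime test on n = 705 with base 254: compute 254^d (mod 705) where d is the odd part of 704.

n − 1 = 704 = 2^6 · 11, so s = 6 and d = 11.
254^11 mod 705 = 29.

29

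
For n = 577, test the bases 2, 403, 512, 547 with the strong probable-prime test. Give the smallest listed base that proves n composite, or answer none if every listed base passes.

n − 1 = 576 = 2^6 · 9, so s = 6 and d = 9.
Base 2: x_0 = 2^9 mod 577 = 512. x_0 is neither 1 nor 576, so continue squaring. x_1 = 512^2 mod 577 = 186. x_2 = 186^2 mod 577 = 553. x_3 = 553^2 mod 577 = 576. x_3 ≡ −1, so 2 is not a witness.
Base 403: x_0 = 403^9 mod 577 = 141. x_0 is neither 1 nor 576, so continue squaring. x_1 = 141^2 mod 577 = 263. x_2 = 263^2 mod 577 = 506. x_3 = 506^2 mod 577 = 425. x_4 = 425^2 mod 577 = 24. x_5 = 24^2 mod 577 = 576. x_5 ≡ −1, so 403 is not a witness.
Base 512: x_0 = 512^9 mod 577 = 65. x_0 is neither 1 nor 576, so continue squaring. x_1 = 65^2 mod 577 = 186. x_2 = 186^2 mod 577 = 553. x_3 = 553^2 mod 577 = 576. x_3 ≡ −1, so 512 is not a witness.
Base 547: x_0 = 547^9 mod 577 = 319. x_0 is neither 1 nor 576, so continue squaring. x_1 = 319^2 mod 577 = 209. x_2 = 209^2 mod 577 = 406. x_3 = 406^2 mod 577 = 391. x_4 = 391^2 mod 577 = 553. x_5 = 553^2 mod 577 = 576. x_5 ≡ −1, so 547 is not a witness.
No listed base is a witness for 577.

none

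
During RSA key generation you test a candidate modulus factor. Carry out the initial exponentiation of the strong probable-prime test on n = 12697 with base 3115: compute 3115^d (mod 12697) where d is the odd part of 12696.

2451

n − 1 = 12696 = 2^3 · 1587, so s = 3 and d = 1587.
Repeated squaring mod 12697: 3115^1 ≡ 3115, 3115^2 ≡ 2717, 3115^4 ≡ 5132, 3115^8 ≡ 3846, 3115^16 ≡ 12408, 3115^32 ≡ 7339, 3115^64 ≡ 247, 3115^128 ≡ 10221, 3115^256 ≡ 10622, 3115^512 ≡ 1342, 3115^1024 ≡ 10687.
1587 = 1024 + 512 + 32 + 16 + 2 + 1, so 3115^1587 ≡ 10687·1342·7339·12408·2717·3115 ≡ 2451 (mod 12697).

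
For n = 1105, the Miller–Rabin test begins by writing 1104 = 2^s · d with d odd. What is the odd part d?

Halving: 1104 → 552 → 276 → 138 → 69; 69 is odd.
So 1104 = 2^4 · 69.

69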